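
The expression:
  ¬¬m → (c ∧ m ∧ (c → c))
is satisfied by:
  {c: True, m: False}
  {m: False, c: False}
  {m: True, c: True}


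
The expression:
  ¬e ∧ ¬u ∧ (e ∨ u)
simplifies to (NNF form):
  False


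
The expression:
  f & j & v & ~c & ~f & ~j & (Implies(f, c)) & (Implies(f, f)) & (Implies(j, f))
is never true.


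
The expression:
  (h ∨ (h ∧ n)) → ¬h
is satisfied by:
  {h: False}


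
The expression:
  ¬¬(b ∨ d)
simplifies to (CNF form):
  b ∨ d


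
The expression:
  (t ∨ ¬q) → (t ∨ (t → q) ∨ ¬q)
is always true.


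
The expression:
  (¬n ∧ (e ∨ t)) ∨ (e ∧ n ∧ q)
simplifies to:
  (e ∧ q) ∨ (e ∧ ¬n) ∨ (t ∧ ¬n)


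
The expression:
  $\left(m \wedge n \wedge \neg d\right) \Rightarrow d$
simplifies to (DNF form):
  $d \vee \neg m \vee \neg n$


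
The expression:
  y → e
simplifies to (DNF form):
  e ∨ ¬y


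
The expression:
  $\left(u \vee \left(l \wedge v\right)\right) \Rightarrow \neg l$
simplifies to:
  $\left(\neg u \wedge \neg v\right) \vee \neg l$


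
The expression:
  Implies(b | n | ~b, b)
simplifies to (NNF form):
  b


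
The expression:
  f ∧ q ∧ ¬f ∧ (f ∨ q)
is never true.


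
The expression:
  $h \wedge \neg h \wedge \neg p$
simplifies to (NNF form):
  $\text{False}$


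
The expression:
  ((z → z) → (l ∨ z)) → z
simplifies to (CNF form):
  z ∨ ¬l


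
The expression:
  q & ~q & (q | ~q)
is never true.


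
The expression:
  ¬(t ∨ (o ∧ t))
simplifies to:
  ¬t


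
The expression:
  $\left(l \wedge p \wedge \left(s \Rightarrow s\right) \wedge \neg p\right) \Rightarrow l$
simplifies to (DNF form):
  $\text{True}$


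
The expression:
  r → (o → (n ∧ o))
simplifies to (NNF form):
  n ∨ ¬o ∨ ¬r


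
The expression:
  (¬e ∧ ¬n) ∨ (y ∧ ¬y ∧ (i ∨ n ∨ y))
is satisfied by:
  {n: False, e: False}


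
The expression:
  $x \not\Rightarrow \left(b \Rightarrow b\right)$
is never true.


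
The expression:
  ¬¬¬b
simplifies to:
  ¬b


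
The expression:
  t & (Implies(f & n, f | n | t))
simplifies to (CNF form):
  t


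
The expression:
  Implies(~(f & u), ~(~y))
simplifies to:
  y | (f & u)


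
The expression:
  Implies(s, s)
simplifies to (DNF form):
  True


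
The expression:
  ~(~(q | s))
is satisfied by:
  {q: True, s: True}
  {q: True, s: False}
  {s: True, q: False}


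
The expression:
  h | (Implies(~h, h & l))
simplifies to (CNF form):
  h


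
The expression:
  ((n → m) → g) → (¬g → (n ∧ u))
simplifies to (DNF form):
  g ∨ m ∨ u ∨ ¬n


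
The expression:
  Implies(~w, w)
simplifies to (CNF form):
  w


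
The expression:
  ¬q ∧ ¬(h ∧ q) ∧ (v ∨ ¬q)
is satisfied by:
  {q: False}


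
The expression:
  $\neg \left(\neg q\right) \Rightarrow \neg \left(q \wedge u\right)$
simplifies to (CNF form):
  $\neg q \vee \neg u$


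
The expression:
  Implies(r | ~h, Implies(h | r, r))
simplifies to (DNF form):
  True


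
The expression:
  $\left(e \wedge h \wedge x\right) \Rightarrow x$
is always true.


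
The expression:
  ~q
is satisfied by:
  {q: False}


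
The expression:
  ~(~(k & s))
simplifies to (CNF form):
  k & s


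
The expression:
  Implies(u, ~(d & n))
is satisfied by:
  {u: False, d: False, n: False}
  {n: True, u: False, d: False}
  {d: True, u: False, n: False}
  {n: True, d: True, u: False}
  {u: True, n: False, d: False}
  {n: True, u: True, d: False}
  {d: True, u: True, n: False}


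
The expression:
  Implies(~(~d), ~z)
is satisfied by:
  {z: False, d: False}
  {d: True, z: False}
  {z: True, d: False}


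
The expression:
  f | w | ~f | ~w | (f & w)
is always true.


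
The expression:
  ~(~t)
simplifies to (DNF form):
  t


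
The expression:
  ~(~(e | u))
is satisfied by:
  {e: True, u: True}
  {e: True, u: False}
  {u: True, e: False}


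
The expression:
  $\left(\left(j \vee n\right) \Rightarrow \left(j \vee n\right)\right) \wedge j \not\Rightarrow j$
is never true.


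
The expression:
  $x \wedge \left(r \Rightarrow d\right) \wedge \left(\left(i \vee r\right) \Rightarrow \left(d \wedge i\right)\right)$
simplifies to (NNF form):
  $x \wedge \left(d \vee \neg i\right) \wedge \left(i \vee \neg r\right)$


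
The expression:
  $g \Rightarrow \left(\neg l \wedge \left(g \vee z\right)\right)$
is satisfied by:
  {l: False, g: False}
  {g: True, l: False}
  {l: True, g: False}


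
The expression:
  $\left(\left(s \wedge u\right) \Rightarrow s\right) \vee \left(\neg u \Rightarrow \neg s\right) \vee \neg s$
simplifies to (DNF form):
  $\text{True}$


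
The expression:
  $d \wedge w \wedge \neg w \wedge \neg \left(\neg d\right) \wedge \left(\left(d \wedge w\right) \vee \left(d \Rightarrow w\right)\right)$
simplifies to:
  $\text{False}$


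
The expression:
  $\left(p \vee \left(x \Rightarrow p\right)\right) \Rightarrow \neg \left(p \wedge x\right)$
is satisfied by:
  {p: False, x: False}
  {x: True, p: False}
  {p: True, x: False}


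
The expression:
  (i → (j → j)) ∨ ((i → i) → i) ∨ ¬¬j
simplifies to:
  True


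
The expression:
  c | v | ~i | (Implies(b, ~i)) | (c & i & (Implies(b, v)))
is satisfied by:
  {v: True, c: True, b: False, i: False}
  {v: True, c: False, b: False, i: False}
  {c: True, i: False, v: False, b: False}
  {i: False, c: False, v: False, b: False}
  {i: True, v: True, c: True, b: False}
  {i: True, v: True, c: False, b: False}
  {i: True, c: True, v: False, b: False}
  {i: True, c: False, v: False, b: False}
  {b: True, v: True, c: True, i: False}
  {b: True, v: True, c: False, i: False}
  {b: True, c: True, v: False, i: False}
  {b: True, c: False, v: False, i: False}
  {i: True, b: True, v: True, c: True}
  {i: True, b: True, v: True, c: False}
  {i: True, b: True, c: True, v: False}


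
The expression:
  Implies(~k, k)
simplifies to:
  k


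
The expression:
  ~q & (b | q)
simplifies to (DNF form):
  b & ~q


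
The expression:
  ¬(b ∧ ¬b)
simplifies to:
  True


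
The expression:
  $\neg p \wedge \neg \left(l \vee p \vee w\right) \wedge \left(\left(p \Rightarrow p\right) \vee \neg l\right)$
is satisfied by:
  {p: False, l: False, w: False}


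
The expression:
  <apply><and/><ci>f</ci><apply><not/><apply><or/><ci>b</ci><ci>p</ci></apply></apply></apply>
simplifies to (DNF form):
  <apply><and/><ci>f</ci><apply><not/><ci>b</ci></apply><apply><not/><ci>p</ci></apply></apply>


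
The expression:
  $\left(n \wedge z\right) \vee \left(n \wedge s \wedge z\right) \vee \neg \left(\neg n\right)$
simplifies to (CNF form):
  $n$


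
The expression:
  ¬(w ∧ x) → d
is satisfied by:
  {d: True, w: True, x: True}
  {d: True, w: True, x: False}
  {d: True, x: True, w: False}
  {d: True, x: False, w: False}
  {w: True, x: True, d: False}


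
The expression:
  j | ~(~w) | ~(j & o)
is always true.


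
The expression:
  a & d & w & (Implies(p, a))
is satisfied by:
  {a: True, w: True, d: True}


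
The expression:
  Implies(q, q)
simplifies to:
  True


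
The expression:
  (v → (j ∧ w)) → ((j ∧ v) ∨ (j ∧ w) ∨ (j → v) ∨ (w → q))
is always true.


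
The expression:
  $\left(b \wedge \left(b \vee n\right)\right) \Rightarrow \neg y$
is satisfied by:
  {y: False, b: False}
  {b: True, y: False}
  {y: True, b: False}


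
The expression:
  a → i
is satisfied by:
  {i: True, a: False}
  {a: False, i: False}
  {a: True, i: True}


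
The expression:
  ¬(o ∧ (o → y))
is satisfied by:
  {o: False, y: False}
  {y: True, o: False}
  {o: True, y: False}


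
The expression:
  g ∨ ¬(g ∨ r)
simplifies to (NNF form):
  g ∨ ¬r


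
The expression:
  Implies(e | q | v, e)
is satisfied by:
  {e: True, v: False, q: False}
  {q: True, e: True, v: False}
  {e: True, v: True, q: False}
  {q: True, e: True, v: True}
  {q: False, v: False, e: False}


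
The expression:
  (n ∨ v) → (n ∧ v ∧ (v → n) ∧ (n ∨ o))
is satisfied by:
  {v: False, n: False}
  {n: True, v: True}


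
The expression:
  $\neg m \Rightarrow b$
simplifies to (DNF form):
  $b \vee m$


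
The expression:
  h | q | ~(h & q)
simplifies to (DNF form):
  True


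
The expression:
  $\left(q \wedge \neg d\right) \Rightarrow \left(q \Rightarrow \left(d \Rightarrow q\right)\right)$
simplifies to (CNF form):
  $\text{True}$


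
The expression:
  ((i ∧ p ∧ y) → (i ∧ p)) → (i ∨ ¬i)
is always true.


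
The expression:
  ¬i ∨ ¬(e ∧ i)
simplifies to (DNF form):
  ¬e ∨ ¬i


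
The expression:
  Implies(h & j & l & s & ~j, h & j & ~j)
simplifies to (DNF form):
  True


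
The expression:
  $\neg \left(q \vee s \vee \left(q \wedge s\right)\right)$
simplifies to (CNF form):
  $\neg q \wedge \neg s$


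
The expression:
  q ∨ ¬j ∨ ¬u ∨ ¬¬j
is always true.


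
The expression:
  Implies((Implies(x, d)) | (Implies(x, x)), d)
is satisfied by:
  {d: True}


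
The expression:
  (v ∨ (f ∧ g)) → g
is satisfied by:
  {g: True, v: False}
  {v: False, g: False}
  {v: True, g: True}


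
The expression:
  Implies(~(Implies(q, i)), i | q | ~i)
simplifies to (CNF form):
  True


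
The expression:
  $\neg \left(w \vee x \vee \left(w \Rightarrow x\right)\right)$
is never true.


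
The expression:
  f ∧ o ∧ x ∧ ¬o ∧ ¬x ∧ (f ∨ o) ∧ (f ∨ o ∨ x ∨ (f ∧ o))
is never true.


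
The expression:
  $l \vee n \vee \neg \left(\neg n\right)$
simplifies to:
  $l \vee n$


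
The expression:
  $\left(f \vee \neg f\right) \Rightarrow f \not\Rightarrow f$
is never true.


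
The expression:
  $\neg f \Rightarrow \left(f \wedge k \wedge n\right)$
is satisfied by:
  {f: True}


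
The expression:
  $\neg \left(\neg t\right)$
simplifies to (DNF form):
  $t$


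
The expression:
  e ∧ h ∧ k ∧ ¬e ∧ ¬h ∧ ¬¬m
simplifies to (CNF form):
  False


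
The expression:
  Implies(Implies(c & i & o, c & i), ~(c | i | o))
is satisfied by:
  {i: False, o: False, c: False}


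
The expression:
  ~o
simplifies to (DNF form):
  ~o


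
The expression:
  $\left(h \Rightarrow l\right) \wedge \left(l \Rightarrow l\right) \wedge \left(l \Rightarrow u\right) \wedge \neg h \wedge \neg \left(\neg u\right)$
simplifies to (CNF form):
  $u \wedge \neg h$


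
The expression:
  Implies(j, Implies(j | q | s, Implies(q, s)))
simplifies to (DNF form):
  s | ~j | ~q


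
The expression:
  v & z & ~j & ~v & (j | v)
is never true.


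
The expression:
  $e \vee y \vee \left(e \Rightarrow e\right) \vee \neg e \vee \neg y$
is always true.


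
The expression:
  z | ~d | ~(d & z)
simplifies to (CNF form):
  True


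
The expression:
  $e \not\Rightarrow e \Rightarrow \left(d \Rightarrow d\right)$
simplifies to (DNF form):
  $\text{True}$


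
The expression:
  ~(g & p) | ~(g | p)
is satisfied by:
  {p: False, g: False}
  {g: True, p: False}
  {p: True, g: False}


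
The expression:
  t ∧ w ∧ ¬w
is never true.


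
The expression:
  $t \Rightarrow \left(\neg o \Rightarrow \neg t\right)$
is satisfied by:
  {o: True, t: False}
  {t: False, o: False}
  {t: True, o: True}


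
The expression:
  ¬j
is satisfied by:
  {j: False}


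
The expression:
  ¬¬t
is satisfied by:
  {t: True}


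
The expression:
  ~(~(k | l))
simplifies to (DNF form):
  k | l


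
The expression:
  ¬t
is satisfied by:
  {t: False}


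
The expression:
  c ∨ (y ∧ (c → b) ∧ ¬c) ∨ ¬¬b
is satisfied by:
  {y: True, b: True, c: True}
  {y: True, b: True, c: False}
  {y: True, c: True, b: False}
  {y: True, c: False, b: False}
  {b: True, c: True, y: False}
  {b: True, c: False, y: False}
  {c: True, b: False, y: False}


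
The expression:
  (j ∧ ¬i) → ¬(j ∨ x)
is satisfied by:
  {i: True, j: False}
  {j: False, i: False}
  {j: True, i: True}


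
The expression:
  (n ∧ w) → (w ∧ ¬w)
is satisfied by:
  {w: False, n: False}
  {n: True, w: False}
  {w: True, n: False}


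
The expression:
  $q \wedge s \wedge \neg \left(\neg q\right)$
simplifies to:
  $q \wedge s$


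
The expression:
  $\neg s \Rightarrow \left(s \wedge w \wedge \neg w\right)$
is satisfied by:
  {s: True}


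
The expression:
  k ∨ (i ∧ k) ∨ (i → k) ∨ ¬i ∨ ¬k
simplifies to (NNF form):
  True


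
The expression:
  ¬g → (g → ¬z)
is always true.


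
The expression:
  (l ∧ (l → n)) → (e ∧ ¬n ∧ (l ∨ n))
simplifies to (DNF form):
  ¬l ∨ ¬n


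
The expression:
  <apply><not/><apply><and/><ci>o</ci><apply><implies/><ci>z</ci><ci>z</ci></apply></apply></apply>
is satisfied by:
  {o: False}


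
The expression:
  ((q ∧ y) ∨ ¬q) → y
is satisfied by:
  {y: True, q: True}
  {y: True, q: False}
  {q: True, y: False}


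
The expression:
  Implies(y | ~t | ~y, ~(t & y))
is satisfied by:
  {t: False, y: False}
  {y: True, t: False}
  {t: True, y: False}


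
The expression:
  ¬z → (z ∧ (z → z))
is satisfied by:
  {z: True}


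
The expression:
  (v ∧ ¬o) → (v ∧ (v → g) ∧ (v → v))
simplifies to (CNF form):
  g ∨ o ∨ ¬v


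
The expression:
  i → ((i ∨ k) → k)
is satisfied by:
  {k: True, i: False}
  {i: False, k: False}
  {i: True, k: True}


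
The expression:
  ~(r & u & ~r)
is always true.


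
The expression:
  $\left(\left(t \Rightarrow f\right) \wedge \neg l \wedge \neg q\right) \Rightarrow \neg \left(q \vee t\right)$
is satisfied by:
  {l: True, q: True, t: False, f: False}
  {l: True, t: False, q: False, f: False}
  {q: True, l: False, t: False, f: False}
  {l: False, t: False, q: False, f: False}
  {f: True, l: True, q: True, t: False}
  {f: True, l: True, t: False, q: False}
  {f: True, q: True, l: False, t: False}
  {f: True, l: False, t: False, q: False}
  {l: True, t: True, q: True, f: False}
  {l: True, t: True, f: False, q: False}
  {t: True, q: True, f: False, l: False}
  {t: True, f: False, q: False, l: False}
  {l: True, t: True, f: True, q: True}
  {l: True, t: True, f: True, q: False}
  {t: True, f: True, q: True, l: False}


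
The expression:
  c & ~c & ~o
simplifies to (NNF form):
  False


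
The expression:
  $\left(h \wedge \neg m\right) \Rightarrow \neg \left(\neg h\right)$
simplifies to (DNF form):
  $\text{True}$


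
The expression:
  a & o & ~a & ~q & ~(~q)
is never true.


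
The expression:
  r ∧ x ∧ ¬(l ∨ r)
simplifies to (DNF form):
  False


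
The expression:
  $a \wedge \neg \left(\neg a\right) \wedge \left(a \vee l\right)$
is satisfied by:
  {a: True}


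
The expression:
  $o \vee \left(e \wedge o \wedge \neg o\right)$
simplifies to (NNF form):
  $o$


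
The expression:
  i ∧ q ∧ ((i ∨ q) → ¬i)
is never true.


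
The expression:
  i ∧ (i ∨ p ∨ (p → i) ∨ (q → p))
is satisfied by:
  {i: True}


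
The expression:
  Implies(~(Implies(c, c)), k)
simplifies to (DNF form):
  True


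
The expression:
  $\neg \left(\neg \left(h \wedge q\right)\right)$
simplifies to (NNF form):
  $h \wedge q$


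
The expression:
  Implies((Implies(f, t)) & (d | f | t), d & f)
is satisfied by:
  {f: True, t: False, d: False}
  {f: False, t: False, d: False}
  {d: True, f: True, t: False}
  {d: True, t: True, f: True}


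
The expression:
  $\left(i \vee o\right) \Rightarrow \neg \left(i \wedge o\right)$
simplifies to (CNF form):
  $\neg i \vee \neg o$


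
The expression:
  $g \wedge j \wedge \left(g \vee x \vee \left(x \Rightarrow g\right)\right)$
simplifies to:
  $g \wedge j$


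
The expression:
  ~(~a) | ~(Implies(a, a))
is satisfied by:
  {a: True}


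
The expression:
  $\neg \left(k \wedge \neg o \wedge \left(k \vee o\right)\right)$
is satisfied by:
  {o: True, k: False}
  {k: False, o: False}
  {k: True, o: True}


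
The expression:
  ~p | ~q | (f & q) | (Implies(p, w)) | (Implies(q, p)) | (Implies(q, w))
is always true.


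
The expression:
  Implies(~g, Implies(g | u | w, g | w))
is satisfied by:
  {g: True, w: True, u: False}
  {g: True, u: False, w: False}
  {w: True, u: False, g: False}
  {w: False, u: False, g: False}
  {g: True, w: True, u: True}
  {g: True, u: True, w: False}
  {w: True, u: True, g: False}


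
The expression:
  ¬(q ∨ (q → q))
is never true.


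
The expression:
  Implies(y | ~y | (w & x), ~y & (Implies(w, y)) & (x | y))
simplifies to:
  x & ~w & ~y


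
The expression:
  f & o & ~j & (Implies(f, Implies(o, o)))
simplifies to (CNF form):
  f & o & ~j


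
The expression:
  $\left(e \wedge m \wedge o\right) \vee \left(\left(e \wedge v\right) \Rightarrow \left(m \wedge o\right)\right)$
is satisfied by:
  {m: True, o: True, v: False, e: False}
  {m: True, o: False, v: False, e: False}
  {o: True, m: False, v: False, e: False}
  {m: False, o: False, v: False, e: False}
  {e: True, m: True, o: True, v: False}
  {e: True, m: True, o: False, v: False}
  {e: True, o: True, m: False, v: False}
  {e: True, o: False, m: False, v: False}
  {m: True, v: True, o: True, e: False}
  {m: True, v: True, o: False, e: False}
  {v: True, o: True, m: False, e: False}
  {v: True, m: False, o: False, e: False}
  {e: True, m: True, v: True, o: True}


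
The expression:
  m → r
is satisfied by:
  {r: True, m: False}
  {m: False, r: False}
  {m: True, r: True}


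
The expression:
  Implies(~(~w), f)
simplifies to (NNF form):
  f | ~w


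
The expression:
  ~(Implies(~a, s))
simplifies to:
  ~a & ~s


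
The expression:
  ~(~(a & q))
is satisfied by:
  {a: True, q: True}


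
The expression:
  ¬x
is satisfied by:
  {x: False}


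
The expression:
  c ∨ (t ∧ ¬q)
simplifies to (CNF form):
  (c ∨ t) ∧ (c ∨ ¬q)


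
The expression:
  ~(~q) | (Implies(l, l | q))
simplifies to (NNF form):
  True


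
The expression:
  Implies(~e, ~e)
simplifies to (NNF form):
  True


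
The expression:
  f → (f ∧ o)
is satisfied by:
  {o: True, f: False}
  {f: False, o: False}
  {f: True, o: True}


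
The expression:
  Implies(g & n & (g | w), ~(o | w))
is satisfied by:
  {o: False, g: False, n: False, w: False}
  {w: True, o: False, g: False, n: False}
  {o: True, w: False, g: False, n: False}
  {w: True, o: True, g: False, n: False}
  {n: True, w: False, o: False, g: False}
  {w: True, n: True, o: False, g: False}
  {n: True, o: True, w: False, g: False}
  {w: True, n: True, o: True, g: False}
  {g: True, n: False, o: False, w: False}
  {g: True, w: True, n: False, o: False}
  {g: True, o: True, n: False, w: False}
  {w: True, g: True, o: True, n: False}
  {g: True, n: True, w: False, o: False}


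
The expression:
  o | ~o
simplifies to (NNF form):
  True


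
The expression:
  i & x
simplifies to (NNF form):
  i & x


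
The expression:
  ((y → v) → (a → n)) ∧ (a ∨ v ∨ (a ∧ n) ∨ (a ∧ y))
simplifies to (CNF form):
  (a ∨ v) ∧ (a ∨ ¬a) ∧ (a ∨ n ∨ v) ∧ (a ∨ n ∨ ¬a) ∧ (a ∨ v ∨ y) ∧ (a ∨ v ∨ ¬v) ∧ (a ∨ y ∨ ¬a) ∧ (a ∨ ¬a ∨ ¬v) ∧ (n ∨ v ∨ y) ∧ (n ∨ v ∨ ¬v) ∧ (n ∨ y ∨ ¬a) ∧ (n ∨ ¬a ∨ ¬v)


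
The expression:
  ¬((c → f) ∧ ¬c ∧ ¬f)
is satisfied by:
  {c: True, f: True}
  {c: True, f: False}
  {f: True, c: False}


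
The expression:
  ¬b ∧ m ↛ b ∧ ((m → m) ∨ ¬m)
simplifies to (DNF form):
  m ∧ ¬b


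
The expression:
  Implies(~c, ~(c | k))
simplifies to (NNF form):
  c | ~k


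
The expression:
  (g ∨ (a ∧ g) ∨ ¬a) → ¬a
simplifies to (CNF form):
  ¬a ∨ ¬g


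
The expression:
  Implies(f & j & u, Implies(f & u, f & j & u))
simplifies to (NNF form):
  True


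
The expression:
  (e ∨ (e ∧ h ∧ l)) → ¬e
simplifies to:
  ¬e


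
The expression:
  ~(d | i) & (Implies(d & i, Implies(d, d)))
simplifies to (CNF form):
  ~d & ~i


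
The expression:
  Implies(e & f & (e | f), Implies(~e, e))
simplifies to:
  True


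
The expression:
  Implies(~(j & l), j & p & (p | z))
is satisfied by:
  {j: True, l: True, p: True}
  {j: True, l: True, p: False}
  {j: True, p: True, l: False}


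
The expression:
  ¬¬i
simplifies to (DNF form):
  i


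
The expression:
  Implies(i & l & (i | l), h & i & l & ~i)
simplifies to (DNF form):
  ~i | ~l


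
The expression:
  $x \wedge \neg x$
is never true.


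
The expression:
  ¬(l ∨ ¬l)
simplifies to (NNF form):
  False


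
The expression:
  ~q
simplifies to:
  ~q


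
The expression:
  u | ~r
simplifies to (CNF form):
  u | ~r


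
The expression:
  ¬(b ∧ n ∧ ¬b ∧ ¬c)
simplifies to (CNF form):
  True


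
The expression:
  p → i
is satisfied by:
  {i: True, p: False}
  {p: False, i: False}
  {p: True, i: True}


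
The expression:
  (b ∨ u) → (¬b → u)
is always true.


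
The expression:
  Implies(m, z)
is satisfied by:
  {z: True, m: False}
  {m: False, z: False}
  {m: True, z: True}


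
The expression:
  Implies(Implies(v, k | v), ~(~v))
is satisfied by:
  {v: True}


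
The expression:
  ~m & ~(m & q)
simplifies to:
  ~m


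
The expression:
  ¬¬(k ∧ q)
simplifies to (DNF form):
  k ∧ q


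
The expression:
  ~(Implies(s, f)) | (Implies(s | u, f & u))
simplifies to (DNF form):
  (s & u) | (f & ~s) | (~f & ~u)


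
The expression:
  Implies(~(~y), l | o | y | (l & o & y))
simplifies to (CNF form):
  True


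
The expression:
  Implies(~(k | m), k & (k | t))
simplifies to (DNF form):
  k | m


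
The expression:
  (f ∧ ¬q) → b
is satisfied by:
  {b: True, q: True, f: False}
  {b: True, q: False, f: False}
  {q: True, b: False, f: False}
  {b: False, q: False, f: False}
  {f: True, b: True, q: True}
  {f: True, b: True, q: False}
  {f: True, q: True, b: False}


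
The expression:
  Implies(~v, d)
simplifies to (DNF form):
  d | v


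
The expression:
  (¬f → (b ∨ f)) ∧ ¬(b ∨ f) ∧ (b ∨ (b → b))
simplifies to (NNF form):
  False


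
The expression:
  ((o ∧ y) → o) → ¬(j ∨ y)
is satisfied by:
  {y: False, j: False}


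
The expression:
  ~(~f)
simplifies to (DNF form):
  f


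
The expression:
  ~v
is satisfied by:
  {v: False}


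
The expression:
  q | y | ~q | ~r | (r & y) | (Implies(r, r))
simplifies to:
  True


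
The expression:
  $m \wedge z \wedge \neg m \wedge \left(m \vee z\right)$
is never true.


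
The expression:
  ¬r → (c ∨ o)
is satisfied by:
  {r: True, o: True, c: True}
  {r: True, o: True, c: False}
  {r: True, c: True, o: False}
  {r: True, c: False, o: False}
  {o: True, c: True, r: False}
  {o: True, c: False, r: False}
  {c: True, o: False, r: False}


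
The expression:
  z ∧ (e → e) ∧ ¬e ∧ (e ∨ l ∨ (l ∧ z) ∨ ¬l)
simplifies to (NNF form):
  z ∧ ¬e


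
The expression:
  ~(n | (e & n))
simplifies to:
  ~n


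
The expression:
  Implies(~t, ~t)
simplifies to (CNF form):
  True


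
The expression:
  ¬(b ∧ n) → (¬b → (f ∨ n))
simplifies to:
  b ∨ f ∨ n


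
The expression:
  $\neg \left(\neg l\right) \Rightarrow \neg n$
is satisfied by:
  {l: False, n: False}
  {n: True, l: False}
  {l: True, n: False}


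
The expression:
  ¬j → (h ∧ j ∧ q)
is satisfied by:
  {j: True}


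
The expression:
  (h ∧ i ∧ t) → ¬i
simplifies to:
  ¬h ∨ ¬i ∨ ¬t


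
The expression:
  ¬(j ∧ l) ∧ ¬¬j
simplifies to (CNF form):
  j ∧ ¬l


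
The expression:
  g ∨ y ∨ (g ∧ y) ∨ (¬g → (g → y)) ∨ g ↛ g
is always true.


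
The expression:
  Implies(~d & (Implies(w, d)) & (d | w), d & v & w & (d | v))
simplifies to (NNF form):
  True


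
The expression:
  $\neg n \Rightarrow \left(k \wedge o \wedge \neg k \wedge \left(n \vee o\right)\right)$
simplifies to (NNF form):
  $n$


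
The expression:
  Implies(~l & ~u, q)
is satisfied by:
  {q: True, l: True, u: True}
  {q: True, l: True, u: False}
  {q: True, u: True, l: False}
  {q: True, u: False, l: False}
  {l: True, u: True, q: False}
  {l: True, u: False, q: False}
  {u: True, l: False, q: False}


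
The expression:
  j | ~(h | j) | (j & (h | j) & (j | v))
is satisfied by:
  {j: True, h: False}
  {h: False, j: False}
  {h: True, j: True}


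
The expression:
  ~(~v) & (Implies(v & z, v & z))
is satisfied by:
  {v: True}


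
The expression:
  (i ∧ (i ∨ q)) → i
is always true.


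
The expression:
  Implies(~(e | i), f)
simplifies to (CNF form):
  e | f | i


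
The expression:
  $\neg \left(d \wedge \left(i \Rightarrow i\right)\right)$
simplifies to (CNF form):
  $\neg d$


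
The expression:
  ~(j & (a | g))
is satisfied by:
  {a: False, j: False, g: False}
  {g: True, a: False, j: False}
  {a: True, g: False, j: False}
  {g: True, a: True, j: False}
  {j: True, g: False, a: False}


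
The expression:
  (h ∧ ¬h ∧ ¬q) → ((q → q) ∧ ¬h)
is always true.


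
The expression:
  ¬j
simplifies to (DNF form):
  ¬j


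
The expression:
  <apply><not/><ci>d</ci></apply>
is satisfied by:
  {d: False}


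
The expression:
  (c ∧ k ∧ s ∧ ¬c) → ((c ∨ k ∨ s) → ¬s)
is always true.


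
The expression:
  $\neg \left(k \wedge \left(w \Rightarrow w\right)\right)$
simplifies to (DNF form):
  $\neg k$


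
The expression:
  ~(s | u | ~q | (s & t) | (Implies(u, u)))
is never true.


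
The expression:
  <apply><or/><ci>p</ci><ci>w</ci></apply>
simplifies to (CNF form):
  <apply><or/><ci>p</ci><ci>w</ci></apply>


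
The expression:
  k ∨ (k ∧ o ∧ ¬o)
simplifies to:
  k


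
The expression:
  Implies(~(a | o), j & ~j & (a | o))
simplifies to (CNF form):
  a | o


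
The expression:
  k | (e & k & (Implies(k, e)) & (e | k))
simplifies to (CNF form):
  k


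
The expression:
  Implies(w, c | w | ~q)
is always true.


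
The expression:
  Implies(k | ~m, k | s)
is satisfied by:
  {k: True, m: True, s: True}
  {k: True, m: True, s: False}
  {k: True, s: True, m: False}
  {k: True, s: False, m: False}
  {m: True, s: True, k: False}
  {m: True, s: False, k: False}
  {s: True, m: False, k: False}


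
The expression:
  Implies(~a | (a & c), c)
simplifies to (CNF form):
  a | c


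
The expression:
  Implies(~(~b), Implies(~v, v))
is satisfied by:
  {v: True, b: False}
  {b: False, v: False}
  {b: True, v: True}


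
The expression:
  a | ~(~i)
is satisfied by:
  {i: True, a: True}
  {i: True, a: False}
  {a: True, i: False}


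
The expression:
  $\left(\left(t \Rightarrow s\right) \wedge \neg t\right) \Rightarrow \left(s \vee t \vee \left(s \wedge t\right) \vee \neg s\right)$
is always true.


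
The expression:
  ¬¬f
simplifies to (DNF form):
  f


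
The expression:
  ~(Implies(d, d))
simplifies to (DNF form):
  False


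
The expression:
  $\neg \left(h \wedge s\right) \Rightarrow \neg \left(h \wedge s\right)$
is always true.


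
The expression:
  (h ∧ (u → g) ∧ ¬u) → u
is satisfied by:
  {u: True, h: False}
  {h: False, u: False}
  {h: True, u: True}


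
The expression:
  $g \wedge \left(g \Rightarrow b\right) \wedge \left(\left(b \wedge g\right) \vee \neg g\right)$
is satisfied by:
  {b: True, g: True}


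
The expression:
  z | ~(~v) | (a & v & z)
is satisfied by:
  {z: True, v: True}
  {z: True, v: False}
  {v: True, z: False}


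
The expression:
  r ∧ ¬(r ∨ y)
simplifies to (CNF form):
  False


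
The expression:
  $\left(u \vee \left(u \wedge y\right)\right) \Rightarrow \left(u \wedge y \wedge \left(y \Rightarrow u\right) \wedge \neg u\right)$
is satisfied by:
  {u: False}


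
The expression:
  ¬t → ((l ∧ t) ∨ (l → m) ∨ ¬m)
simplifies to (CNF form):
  True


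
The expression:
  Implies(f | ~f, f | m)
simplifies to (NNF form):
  f | m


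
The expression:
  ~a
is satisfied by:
  {a: False}


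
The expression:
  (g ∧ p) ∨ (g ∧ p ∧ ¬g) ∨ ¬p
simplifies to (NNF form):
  g ∨ ¬p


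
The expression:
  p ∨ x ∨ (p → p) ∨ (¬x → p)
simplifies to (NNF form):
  True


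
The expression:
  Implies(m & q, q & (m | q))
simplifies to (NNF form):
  True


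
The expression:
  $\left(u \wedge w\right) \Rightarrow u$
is always true.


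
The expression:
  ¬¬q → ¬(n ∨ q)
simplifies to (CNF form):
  ¬q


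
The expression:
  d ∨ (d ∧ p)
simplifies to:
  d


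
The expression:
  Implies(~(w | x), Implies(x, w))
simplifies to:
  True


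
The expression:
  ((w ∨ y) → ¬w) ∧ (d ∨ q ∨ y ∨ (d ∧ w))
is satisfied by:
  {y: True, d: True, q: True, w: False}
  {y: True, d: True, q: False, w: False}
  {y: True, q: True, d: False, w: False}
  {y: True, q: False, d: False, w: False}
  {d: True, q: True, y: False, w: False}
  {d: True, q: False, y: False, w: False}
  {q: True, y: False, d: False, w: False}


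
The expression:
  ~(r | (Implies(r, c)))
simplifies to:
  False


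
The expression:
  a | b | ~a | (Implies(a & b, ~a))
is always true.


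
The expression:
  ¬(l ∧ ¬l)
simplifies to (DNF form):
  True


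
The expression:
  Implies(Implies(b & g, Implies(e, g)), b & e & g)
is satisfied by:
  {e: True, b: True, g: True}


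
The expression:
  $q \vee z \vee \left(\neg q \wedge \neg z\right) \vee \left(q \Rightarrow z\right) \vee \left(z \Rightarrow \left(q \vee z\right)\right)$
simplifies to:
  $\text{True}$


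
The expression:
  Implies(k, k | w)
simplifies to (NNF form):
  True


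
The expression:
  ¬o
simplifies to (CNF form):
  ¬o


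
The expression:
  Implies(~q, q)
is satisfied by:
  {q: True}


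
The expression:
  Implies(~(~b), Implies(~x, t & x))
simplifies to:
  x | ~b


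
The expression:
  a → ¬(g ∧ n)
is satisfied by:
  {g: False, n: False, a: False}
  {a: True, g: False, n: False}
  {n: True, g: False, a: False}
  {a: True, n: True, g: False}
  {g: True, a: False, n: False}
  {a: True, g: True, n: False}
  {n: True, g: True, a: False}


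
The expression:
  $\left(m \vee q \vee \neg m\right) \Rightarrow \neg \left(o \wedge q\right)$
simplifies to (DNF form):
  $\neg o \vee \neg q$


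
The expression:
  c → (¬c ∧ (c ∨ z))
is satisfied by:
  {c: False}


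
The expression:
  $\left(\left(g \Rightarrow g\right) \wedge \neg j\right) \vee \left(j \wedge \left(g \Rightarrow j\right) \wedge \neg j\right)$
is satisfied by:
  {j: False}


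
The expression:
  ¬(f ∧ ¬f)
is always true.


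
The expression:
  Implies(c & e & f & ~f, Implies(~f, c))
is always true.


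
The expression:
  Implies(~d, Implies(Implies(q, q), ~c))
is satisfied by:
  {d: True, c: False}
  {c: False, d: False}
  {c: True, d: True}


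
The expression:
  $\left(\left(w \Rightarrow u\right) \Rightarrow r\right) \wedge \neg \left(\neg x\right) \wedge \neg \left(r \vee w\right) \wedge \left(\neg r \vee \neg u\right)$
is never true.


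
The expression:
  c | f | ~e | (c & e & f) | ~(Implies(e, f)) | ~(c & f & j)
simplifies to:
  True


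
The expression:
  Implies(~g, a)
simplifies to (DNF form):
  a | g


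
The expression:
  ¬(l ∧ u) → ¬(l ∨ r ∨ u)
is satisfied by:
  {l: True, u: True, r: False}
  {r: True, l: True, u: True}
  {r: False, u: False, l: False}


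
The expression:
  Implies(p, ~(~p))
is always true.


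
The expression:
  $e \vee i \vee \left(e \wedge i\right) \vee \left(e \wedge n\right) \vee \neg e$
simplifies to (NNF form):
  $\text{True}$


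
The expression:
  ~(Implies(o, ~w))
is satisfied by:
  {w: True, o: True}


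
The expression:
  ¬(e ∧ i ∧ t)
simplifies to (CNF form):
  ¬e ∨ ¬i ∨ ¬t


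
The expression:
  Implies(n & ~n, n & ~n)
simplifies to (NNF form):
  True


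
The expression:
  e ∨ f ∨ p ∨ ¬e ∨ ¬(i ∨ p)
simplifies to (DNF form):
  True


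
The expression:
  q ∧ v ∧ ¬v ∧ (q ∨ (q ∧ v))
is never true.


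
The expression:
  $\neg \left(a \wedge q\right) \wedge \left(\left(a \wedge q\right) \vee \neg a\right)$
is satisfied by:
  {a: False}


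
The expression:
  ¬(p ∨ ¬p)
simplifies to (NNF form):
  False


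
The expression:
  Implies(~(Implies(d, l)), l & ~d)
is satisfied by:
  {l: True, d: False}
  {d: False, l: False}
  {d: True, l: True}


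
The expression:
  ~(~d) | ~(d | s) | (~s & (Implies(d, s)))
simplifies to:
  d | ~s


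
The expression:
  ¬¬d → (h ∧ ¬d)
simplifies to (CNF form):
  ¬d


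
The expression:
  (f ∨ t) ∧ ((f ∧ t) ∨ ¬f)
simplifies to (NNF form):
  t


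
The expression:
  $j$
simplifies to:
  $j$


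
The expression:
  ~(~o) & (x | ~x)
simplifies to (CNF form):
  o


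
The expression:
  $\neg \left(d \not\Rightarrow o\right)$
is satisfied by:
  {o: True, d: False}
  {d: False, o: False}
  {d: True, o: True}


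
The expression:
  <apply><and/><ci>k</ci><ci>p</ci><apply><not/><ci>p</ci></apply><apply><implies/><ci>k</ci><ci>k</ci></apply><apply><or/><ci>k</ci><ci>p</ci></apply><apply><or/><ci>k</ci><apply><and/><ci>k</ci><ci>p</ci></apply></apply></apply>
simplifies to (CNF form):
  <false/>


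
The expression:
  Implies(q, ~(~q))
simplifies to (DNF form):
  True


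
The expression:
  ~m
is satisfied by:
  {m: False}


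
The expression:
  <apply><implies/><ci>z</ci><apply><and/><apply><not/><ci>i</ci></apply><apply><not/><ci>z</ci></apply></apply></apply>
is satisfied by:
  {z: False}


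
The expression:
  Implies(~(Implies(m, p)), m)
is always true.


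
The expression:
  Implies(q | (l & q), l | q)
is always true.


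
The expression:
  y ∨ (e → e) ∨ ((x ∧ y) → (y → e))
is always true.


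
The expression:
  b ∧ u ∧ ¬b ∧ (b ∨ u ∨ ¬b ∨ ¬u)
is never true.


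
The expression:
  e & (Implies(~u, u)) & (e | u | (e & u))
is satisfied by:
  {e: True, u: True}


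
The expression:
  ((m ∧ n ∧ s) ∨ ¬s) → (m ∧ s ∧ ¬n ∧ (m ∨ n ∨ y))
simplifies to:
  s ∧ (¬m ∨ ¬n)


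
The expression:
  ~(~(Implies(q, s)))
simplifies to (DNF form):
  s | ~q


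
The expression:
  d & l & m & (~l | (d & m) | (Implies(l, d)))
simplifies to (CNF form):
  d & l & m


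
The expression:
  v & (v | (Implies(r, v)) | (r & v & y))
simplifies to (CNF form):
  v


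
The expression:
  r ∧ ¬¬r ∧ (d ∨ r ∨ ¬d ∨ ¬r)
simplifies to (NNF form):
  r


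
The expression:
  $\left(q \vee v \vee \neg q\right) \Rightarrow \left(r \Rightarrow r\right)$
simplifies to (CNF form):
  $\text{True}$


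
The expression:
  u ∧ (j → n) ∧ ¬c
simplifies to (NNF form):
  u ∧ ¬c ∧ (n ∨ ¬j)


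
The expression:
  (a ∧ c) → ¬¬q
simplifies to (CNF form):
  q ∨ ¬a ∨ ¬c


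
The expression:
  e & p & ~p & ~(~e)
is never true.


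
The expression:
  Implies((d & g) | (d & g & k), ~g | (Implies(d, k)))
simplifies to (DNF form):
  k | ~d | ~g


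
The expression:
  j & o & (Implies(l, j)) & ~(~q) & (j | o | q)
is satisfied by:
  {j: True, o: True, q: True}


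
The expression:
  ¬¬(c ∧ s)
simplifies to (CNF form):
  c ∧ s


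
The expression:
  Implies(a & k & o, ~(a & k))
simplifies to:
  ~a | ~k | ~o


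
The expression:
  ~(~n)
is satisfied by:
  {n: True}


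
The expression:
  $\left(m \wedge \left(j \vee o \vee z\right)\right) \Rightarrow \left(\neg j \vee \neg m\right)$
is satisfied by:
  {m: False, j: False}
  {j: True, m: False}
  {m: True, j: False}


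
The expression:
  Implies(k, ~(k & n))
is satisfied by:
  {k: False, n: False}
  {n: True, k: False}
  {k: True, n: False}


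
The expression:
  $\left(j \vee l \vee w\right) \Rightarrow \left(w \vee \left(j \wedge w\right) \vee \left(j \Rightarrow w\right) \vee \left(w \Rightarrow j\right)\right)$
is always true.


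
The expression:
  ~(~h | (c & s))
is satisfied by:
  {h: True, s: False, c: False}
  {h: True, c: True, s: False}
  {h: True, s: True, c: False}


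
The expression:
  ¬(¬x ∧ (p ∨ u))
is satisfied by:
  {x: True, u: False, p: False}
  {x: True, p: True, u: False}
  {x: True, u: True, p: False}
  {x: True, p: True, u: True}
  {p: False, u: False, x: False}


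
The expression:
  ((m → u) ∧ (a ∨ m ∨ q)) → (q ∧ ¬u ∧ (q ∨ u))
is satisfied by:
  {m: True, q: True, u: False, a: False}
  {a: True, m: True, q: True, u: False}
  {m: True, a: False, q: False, u: False}
  {a: True, m: True, q: False, u: False}
  {q: True, a: False, m: False, u: False}
  {a: True, q: True, m: False, u: False}
  {a: False, q: False, m: False, u: False}
  {u: True, a: False, q: False, m: False}


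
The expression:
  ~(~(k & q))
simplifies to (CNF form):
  k & q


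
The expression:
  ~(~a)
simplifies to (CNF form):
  a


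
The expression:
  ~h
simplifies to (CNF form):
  ~h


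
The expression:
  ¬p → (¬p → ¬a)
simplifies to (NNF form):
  p ∨ ¬a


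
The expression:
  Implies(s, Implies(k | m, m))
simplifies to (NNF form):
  m | ~k | ~s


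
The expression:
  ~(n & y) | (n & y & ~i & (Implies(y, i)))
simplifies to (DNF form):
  ~n | ~y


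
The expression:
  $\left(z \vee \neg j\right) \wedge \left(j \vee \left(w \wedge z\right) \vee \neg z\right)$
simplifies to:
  $\left(j \wedge z\right) \vee \left(w \wedge \neg j\right) \vee \left(\neg j \wedge \neg z\right)$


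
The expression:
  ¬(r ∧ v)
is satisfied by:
  {v: False, r: False}
  {r: True, v: False}
  {v: True, r: False}


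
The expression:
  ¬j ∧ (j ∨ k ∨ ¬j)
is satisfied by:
  {j: False}


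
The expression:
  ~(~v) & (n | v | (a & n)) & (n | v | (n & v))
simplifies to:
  v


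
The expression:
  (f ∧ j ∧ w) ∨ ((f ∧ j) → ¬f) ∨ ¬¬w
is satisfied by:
  {w: True, j: False, f: False}
  {w: False, j: False, f: False}
  {f: True, w: True, j: False}
  {f: True, w: False, j: False}
  {j: True, w: True, f: False}
  {j: True, w: False, f: False}
  {j: True, f: True, w: True}


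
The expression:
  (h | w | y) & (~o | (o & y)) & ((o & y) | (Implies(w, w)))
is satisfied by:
  {y: True, h: True, w: True, o: False}
  {y: True, h: True, w: False, o: False}
  {y: True, w: True, h: False, o: False}
  {y: True, w: False, h: False, o: False}
  {y: True, o: True, h: True, w: True}
  {y: True, o: True, h: True, w: False}
  {y: True, o: True, h: False, w: True}
  {y: True, o: True, h: False, w: False}
  {h: True, w: True, y: False, o: False}
  {h: True, y: False, w: False, o: False}
  {w: True, y: False, h: False, o: False}
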